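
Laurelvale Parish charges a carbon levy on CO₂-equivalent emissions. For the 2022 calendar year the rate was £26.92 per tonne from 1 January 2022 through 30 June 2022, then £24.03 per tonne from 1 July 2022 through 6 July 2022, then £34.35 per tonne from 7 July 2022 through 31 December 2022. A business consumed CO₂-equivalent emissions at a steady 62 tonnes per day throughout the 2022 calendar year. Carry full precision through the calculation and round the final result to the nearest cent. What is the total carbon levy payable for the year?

1 January – 30 June 2022: 181 days × 62 tonnes/day = 11,222 tonnes at £26.92/tonne → £302096.24
1 July – 6 July 2022: 6 days × 62 tonnes/day = 372 tonnes at £24.03/tonne → £8939.16
7 July – 31 December 2022: 178 days × 62 tonnes/day = 11,036 tonnes at £34.35/tonne → £379086.60

£690122.00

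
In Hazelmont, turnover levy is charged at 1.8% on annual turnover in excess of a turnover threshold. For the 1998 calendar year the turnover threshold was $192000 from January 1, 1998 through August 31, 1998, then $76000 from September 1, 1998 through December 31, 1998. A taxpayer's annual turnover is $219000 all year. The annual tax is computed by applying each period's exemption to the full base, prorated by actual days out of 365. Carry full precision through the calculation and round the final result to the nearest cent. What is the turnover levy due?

$1183.91

January 1 – August 31, 1998: 243 days, exemption $192000 → ($219000 − $192000) × 1.8% × 243/365 = $323.5562
September 1 – December 31, 1998: 122 days, exemption $76000 → ($219000 − $76000) × 1.8% × 122/365 = $860.3507
Total = $1183.9068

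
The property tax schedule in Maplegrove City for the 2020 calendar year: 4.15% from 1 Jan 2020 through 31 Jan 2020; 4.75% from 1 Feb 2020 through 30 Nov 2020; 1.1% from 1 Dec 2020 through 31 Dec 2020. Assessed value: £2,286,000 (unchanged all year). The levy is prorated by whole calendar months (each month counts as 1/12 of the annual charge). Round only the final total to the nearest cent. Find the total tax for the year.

1 Jan – 31 Jan 2020: 1 month at 4.15% → £2,286,000 × 4.15% × 1/12 = £7,905.7500
1 Feb – 30 Nov 2020: 10 months at 4.75% → £2,286,000 × 4.75% × 10/12 = £90,487.5000
1 Dec – 31 Dec 2020: 1 month at 1.1% → £2,286,000 × 1.1% × 1/12 = £2,095.5000
Total = £100,488.7500

£100,488.75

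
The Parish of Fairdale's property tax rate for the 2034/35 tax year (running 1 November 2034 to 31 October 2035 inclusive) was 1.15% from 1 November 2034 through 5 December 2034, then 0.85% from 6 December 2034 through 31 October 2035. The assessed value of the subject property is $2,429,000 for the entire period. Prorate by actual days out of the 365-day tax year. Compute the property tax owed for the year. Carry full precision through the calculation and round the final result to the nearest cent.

$21,345.25

1 November – 5 December 2034: 35 days at 1.15% → $2,429,000 × 1.15% × 35/365 = $2,678.5548
6 December 2034 – 31 October 2035: 330 days at 0.85% → $2,429,000 × 0.85% × 330/365 = $18,666.6986
Total = $21,345.2534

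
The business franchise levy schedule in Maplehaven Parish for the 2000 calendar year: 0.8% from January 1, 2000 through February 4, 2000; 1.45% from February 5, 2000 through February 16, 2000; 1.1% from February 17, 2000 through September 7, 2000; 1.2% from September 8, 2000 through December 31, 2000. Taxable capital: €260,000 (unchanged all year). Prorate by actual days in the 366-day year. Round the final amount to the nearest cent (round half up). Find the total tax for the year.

January 1 – February 4, 2000: 35 days at 0.8% → €260,000 × 0.8% × 35/366 = €198.9071
February 5 – February 16, 2000: 12 days at 1.45% → €260,000 × 1.45% × 12/366 = €123.6066
February 17 – September 7, 2000: 204 days at 1.1% → €260,000 × 1.1% × 204/366 = €1,594.0984
September 8 – December 31, 2000: 115 days at 1.2% → €260,000 × 1.2% × 115/366 = €980.3279
Total = €2,896.9399

€2,896.94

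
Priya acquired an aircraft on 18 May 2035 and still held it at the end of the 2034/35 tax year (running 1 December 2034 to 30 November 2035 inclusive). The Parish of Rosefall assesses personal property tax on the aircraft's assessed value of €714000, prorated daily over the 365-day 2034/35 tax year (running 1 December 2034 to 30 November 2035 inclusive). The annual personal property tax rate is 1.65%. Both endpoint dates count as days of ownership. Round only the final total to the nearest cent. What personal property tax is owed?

€6358.51

Days held (18 May – 30 Nov 2035): 197 out of 365
Tax = €714000 × 1.65% × 197/365 = €6358.5123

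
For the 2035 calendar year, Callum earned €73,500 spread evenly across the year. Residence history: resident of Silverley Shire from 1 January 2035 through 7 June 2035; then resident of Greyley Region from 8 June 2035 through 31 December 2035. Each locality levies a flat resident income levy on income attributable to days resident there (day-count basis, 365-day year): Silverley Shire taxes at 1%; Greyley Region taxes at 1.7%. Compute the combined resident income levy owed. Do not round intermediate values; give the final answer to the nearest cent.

Silverley Shire, 1 January – 7 June 2035: 158 days → €73,500 × 1% × 158/365 = €318.1644
Greyley Region, 8 June – 31 December 2035: 207 days → €73,500 × 1.7% × 207/365 = €708.6205
Total = €1,026.7849

€1,026.78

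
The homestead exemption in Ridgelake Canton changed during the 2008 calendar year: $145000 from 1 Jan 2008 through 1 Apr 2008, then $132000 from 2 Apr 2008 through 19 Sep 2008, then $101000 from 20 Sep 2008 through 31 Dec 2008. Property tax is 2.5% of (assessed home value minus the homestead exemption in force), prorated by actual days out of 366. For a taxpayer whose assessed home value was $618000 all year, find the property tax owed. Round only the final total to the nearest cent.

1 Jan – 1 Apr 2008: 92 days, exemption $145000 → ($618000 − $145000) × 2.5% × 92/366 = $2972.4044
2 Apr – 19 Sep 2008: 171 days, exemption $132000 → ($618000 − $132000) × 2.5% × 171/366 = $5676.6393
20 Sep – 31 Dec 2008: 103 days, exemption $101000 → ($618000 − $101000) × 2.5% × 103/366 = $3637.3634
Total = $12286.4071

$12286.41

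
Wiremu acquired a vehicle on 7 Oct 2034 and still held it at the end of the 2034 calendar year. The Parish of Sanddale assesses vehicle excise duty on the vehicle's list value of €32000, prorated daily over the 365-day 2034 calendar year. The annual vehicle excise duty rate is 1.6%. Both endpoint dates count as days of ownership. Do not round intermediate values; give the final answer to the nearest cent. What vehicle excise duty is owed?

Days held (7 Oct – 31 Dec 2034): 86 out of 365
Tax = €32000 × 1.6% × 86/365 = €120.6356

€120.64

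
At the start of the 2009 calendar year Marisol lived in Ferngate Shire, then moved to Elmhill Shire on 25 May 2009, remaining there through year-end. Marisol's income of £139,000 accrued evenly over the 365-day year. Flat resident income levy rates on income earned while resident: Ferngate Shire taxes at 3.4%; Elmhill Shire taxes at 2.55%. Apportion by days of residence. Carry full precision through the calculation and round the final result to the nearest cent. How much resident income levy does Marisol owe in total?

Ferngate Shire, 1 Jan – 24 May 2009: 144 days → £139,000 × 3.4% × 144/365 = £1,864.5041
Elmhill Shire, 25 May – 31 Dec 2009: 221 days → £139,000 × 2.55% × 221/365 = £2,146.1219
Total = £4,010.6260

£4,010.63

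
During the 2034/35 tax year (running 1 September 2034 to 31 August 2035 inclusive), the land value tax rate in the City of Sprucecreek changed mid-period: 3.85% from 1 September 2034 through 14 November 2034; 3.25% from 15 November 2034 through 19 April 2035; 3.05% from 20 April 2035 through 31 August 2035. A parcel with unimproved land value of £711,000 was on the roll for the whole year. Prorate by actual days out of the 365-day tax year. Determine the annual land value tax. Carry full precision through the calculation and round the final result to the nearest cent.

£23,462.03

1 September – 14 November 2034: 75 days at 3.85% → £711,000 × 3.85% × 75/365 = £5,624.6918
15 November 2034 – 19 April 2035: 156 days at 3.25% → £711,000 × 3.25% × 156/365 = £9,876.0822
20 April – 31 August 2035: 134 days at 3.05% → £711,000 × 3.05% × 134/365 = £7,961.2521
Total = £23,462.0260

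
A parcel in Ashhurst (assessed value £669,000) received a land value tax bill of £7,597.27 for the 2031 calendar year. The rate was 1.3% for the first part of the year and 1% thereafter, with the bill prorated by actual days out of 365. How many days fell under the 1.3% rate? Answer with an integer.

Let d = days at the first rate; then 365 − d days at the second rate.
£669,000 × [1.3%·d + 1%·(365−d)] / 365 = £7,597.27
Solving gives d = 165, so the new rate took effect on June 15, 2031.

165 days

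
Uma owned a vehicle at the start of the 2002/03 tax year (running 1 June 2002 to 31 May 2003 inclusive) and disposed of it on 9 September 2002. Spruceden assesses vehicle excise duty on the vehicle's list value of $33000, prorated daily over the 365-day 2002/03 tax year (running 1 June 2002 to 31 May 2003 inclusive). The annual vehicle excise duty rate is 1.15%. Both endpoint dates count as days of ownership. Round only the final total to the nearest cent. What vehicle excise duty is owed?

Days held (1 June – 9 September 2002): 101 out of 365
Tax = $33000 × 1.15% × 101/365 = $105.0123

$105.01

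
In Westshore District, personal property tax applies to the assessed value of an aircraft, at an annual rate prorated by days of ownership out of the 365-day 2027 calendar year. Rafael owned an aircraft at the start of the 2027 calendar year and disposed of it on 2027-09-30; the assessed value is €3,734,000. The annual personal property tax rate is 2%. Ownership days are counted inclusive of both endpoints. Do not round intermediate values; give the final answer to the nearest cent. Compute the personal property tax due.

Days held (2027-01-01 to 2027-09-30): 273 out of 365
Tax = €3,734,000 × 2% × 273/365 = €55,856.5479

€55,856.55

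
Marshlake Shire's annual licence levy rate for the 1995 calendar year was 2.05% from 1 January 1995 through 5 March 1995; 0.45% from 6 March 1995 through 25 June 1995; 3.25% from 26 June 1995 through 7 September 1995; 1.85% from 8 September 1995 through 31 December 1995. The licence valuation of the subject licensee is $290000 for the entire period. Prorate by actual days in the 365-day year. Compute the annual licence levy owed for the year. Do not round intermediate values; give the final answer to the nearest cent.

1 January – 5 March 1995: 64 days at 2.05% → $290000 × 2.05% × 64/365 = $1042.4110
6 March – 25 June 1995: 112 days at 0.45% → $290000 × 0.45% × 112/365 = $400.4384
26 June – 7 September 1995: 74 days at 3.25% → $290000 × 3.25% × 74/365 = $1910.8219
8 September – 31 December 1995: 115 days at 1.85% → $290000 × 1.85% × 115/365 = $1690.3425
Total = $5044.0137

$5044.01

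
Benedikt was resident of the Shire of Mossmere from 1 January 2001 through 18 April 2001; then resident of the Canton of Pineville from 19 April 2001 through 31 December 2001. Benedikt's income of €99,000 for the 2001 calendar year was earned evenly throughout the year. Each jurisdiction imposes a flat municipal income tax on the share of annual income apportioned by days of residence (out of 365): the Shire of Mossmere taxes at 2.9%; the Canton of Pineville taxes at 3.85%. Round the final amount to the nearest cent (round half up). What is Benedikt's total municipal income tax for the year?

The Shire of Mossmere, 1 January – 18 April 2001: 108 days → €99,000 × 2.9% × 108/365 = €849.5014
The Canton of Pineville, 19 April – 31 December 2001: 257 days → €99,000 × 3.85% × 257/365 = €2,683.7137
Total = €3,533.2151

€3,533.22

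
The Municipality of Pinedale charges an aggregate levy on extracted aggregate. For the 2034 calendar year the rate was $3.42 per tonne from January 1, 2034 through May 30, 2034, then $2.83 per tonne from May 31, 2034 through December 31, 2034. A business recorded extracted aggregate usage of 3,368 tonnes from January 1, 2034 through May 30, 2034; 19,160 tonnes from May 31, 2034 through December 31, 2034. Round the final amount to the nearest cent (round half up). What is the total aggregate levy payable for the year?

$65,741.36

January 1 – May 30, 2034: 3,368 tonnes at $3.42/tonne → $11,518.56
May 31 – December 31, 2034: 19,160 tonnes at $2.83/tonne → $54,222.80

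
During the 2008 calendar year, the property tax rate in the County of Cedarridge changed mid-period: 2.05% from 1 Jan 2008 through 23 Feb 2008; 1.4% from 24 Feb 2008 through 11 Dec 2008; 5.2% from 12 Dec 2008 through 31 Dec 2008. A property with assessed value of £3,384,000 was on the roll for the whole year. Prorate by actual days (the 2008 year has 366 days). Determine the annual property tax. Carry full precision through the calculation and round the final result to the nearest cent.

1 Jan – 23 Feb 2008: 54 days at 2.05% → £3,384,000 × 2.05% × 54/366 = £10,235.2131
24 Feb – 11 Dec 2008: 292 days at 1.4% → £3,384,000 × 1.4% × 292/366 = £37,797.2459
12 Dec – 31 Dec 2008: 20 days at 5.2% → £3,384,000 × 5.2% × 20/366 = £9,615.7377
Total = £57,648.1967

£57,648.20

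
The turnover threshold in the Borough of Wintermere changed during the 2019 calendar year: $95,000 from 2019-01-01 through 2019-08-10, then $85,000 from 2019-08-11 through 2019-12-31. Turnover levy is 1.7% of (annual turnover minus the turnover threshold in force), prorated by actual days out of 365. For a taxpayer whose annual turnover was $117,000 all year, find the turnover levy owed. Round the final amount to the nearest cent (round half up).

2019-01-01 to 2019-08-10: 222 days, exemption $95,000 → ($117,000 − $95,000) × 1.7% × 222/365 = $227.4740
2019-08-11 to 2019-12-31: 143 days, exemption $85,000 → ($117,000 − $85,000) × 1.7% × 143/365 = $213.1288
Total = $440.6027

$440.60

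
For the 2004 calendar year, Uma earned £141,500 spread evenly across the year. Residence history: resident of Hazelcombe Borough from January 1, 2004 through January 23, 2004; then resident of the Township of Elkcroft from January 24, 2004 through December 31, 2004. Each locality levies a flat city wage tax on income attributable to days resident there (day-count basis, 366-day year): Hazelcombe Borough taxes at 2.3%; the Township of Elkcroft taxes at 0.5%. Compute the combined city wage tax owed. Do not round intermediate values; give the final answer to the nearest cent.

Hazelcombe Borough, January 1 – January 23, 2004: 23 days → £141,500 × 2.3% × 23/366 = £204.5178
The Township of Elkcroft, January 24 – December 31, 2004: 343 days → £141,500 × 0.5% × 343/366 = £663.0396
Total = £867.5574

£867.56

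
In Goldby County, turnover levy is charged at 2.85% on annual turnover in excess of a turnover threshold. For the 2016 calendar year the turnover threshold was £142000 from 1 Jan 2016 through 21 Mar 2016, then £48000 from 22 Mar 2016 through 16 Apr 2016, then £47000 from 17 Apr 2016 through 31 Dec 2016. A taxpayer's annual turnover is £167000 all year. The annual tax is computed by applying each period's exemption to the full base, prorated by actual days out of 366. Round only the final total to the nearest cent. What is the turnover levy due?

£2818.77

1 Jan – 21 Mar 2016: 81 days, exemption £142000 → (£167000 − £142000) × 2.85% × 81/366 = £157.6844
22 Mar – 16 Apr 2016: 26 days, exemption £48000 → (£167000 − £48000) × 2.85% × 26/366 = £240.9262
17 Apr – 31 Dec 2016: 259 days, exemption £47000 → (£167000 − £47000) × 2.85% × 259/366 = £2420.1639
Total = £2818.7746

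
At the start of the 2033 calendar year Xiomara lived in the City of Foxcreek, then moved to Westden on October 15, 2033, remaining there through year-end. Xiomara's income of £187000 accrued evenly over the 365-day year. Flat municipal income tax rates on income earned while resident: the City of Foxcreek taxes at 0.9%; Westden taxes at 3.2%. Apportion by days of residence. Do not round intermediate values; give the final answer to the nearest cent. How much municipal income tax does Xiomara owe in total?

£2602.12

The City of Foxcreek, January 1 – October 14, 2033: 287 days → £187000 × 0.9% × 287/365 = £1323.3452
Westden, October 15 – December 31, 2033: 78 days → £187000 × 3.2% × 78/365 = £1278.7726
Total = £2602.1178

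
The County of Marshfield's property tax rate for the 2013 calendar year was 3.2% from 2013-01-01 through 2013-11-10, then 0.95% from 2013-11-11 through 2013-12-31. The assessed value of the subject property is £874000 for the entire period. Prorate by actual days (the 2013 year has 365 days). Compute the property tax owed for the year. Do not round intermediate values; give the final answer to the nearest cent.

2013-01-01 to 2013-11-10: 314 days at 3.2% → £874000 × 3.2% × 314/365 = £24060.1425
2013-11-11 to 2013-12-31: 51 days at 0.95% → £874000 × 0.95% × 51/365 = £1160.1452
Total = £25220.2877

£25220.29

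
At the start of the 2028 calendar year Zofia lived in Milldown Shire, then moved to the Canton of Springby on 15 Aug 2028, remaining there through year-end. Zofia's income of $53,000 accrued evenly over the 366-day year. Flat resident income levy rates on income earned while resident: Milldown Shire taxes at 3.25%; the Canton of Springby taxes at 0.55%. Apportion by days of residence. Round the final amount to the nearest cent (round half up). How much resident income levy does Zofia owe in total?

Milldown Shire, 1 Jan – 14 Aug 2028: 227 days → $53,000 × 3.25% × 227/366 = $1,068.3265
The Canton of Springby, 15 Aug – 31 Dec 2028: 139 days → $53,000 × 0.55% × 139/366 = $110.7063
Total = $1,179.0328

$1,179.03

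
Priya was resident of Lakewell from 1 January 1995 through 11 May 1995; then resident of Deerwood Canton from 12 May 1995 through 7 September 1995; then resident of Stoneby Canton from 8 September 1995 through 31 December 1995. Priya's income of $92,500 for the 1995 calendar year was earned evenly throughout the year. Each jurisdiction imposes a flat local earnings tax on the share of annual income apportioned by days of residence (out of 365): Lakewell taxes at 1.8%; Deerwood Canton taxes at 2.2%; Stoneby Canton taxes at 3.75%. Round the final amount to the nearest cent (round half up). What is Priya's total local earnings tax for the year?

Lakewell, 1 January – 11 May 1995: 131 days → $92,500 × 1.8% × 131/365 = $597.5753
Deerwood Canton, 12 May – 7 September 1995: 119 days → $92,500 × 2.2% × 119/365 = $663.4658
Stoneby Canton, 8 September – 31 December 1995: 115 days → $92,500 × 3.75% × 115/365 = $1,092.8938
Total = $2,353.9349

$2,353.93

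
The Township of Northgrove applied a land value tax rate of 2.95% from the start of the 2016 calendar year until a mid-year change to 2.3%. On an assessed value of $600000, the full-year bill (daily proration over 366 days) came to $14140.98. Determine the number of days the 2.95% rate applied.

Let d = days at the first rate; then 366 − d days at the second rate.
$600000 × [2.95%·d + 2.3%·(366−d)] / 366 = $14140.98
Solving gives d = 32, so the new rate took effect on February 2, 2016.

32 days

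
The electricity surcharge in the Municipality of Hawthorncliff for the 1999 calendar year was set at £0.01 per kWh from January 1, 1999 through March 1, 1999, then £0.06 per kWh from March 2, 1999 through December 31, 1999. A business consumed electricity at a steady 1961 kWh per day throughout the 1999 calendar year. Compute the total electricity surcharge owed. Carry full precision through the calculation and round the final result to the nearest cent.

£37062.90

January 1 – March 1, 1999: 60 days × 1961 kWh/day = 117,660 kWh at £0.01/kWh → £1176.60
March 2 – December 31, 1999: 305 days × 1961 kWh/day = 598,105 kWh at £0.06/kWh → £35886.30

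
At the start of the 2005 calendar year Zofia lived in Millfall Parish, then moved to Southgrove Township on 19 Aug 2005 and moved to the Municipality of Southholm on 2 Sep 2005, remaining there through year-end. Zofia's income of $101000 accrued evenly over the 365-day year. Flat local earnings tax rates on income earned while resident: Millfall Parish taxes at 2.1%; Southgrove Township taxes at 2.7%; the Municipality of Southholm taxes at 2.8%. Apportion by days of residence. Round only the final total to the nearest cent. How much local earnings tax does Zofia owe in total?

Millfall Parish, 1 Jan – 18 Aug 2005: 230 days → $101000 × 2.1% × 230/365 = $1336.5205
Southgrove Township, 19 Aug – 1 Sep 2005: 14 days → $101000 × 2.7% × 14/365 = $104.5973
The Municipality of Southholm, 2 Sep – 31 Dec 2005: 121 days → $101000 × 2.8% × 121/365 = $937.5014
Total = $2378.6192

$2378.62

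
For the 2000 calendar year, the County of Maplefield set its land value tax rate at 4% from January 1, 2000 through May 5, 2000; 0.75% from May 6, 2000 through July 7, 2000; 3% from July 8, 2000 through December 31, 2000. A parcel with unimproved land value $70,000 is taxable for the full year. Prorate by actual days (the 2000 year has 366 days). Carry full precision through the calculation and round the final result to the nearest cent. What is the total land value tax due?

$2,069.88

January 1 – May 5, 2000: 126 days at 4% → $70,000 × 4% × 126/366 = $963.9344
May 6 – July 7, 2000: 63 days at 0.75% → $70,000 × 0.75% × 63/366 = $90.3689
July 8 – December 31, 2000: 177 days at 3% → $70,000 × 3% × 177/366 = $1,015.5738
Total = $2,069.8770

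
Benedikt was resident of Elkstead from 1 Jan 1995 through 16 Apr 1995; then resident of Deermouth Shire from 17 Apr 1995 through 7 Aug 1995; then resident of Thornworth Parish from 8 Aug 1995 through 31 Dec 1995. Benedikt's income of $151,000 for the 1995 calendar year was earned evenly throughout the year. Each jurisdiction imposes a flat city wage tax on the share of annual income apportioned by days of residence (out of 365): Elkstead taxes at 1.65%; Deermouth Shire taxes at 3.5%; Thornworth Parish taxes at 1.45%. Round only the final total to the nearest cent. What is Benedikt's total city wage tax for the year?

Elkstead, 1 Jan – 16 Apr 1995: 106 days → $151,000 × 1.65% × 106/365 = $723.5589
Deermouth Shire, 17 Apr – 7 Aug 1995: 113 days → $151,000 × 3.5% × 113/365 = $1,636.1781
Thornworth Parish, 8 Aug – 31 Dec 1995: 146 days → $151,000 × 1.45% × 146/365 = $875.8000
Total = $3,235.5370

$3,235.54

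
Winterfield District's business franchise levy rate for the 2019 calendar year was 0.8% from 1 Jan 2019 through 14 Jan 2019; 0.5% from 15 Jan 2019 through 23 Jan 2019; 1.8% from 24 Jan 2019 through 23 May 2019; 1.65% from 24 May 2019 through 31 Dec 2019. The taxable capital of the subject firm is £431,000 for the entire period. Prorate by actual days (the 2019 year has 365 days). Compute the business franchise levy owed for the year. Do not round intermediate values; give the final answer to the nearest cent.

£7,061.32

1 Jan – 14 Jan 2019: 14 days at 0.8% → £431,000 × 0.8% × 14/365 = £132.2521
15 Jan – 23 Jan 2019: 9 days at 0.5% → £431,000 × 0.5% × 9/365 = £53.1370
24 Jan – 23 May 2019: 120 days at 1.8% → £431,000 × 1.8% × 120/365 = £2,550.5753
24 May – 31 Dec 2019: 222 days at 1.65% → £431,000 × 1.65% × 222/365 = £4,325.3507
Total = £7,061.3151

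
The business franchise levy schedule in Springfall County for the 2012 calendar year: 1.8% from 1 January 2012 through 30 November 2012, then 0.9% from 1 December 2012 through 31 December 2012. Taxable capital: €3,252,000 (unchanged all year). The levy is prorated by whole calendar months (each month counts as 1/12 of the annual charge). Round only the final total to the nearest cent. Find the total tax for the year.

1 January – 30 November 2012: 11 months at 1.8% → €3,252,000 × 1.8% × 11/12 = €53,658.0000
1 December – 31 December 2012: 1 month at 0.9% → €3,252,000 × 0.9% × 1/12 = €2,439.0000
Total = €56,097.0000

€56,097.00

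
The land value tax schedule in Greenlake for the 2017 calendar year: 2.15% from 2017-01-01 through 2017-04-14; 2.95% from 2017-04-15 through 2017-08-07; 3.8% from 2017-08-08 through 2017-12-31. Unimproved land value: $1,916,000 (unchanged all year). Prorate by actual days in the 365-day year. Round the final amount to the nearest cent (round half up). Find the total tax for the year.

2017-01-01 to 2017-04-14: 104 days at 2.15% → $1,916,000 × 2.15% × 104/365 = $11,737.4685
2017-04-15 to 2017-08-07: 115 days at 2.95% → $1,916,000 × 2.95% × 115/365 = $17,808.3014
2017-08-08 to 2017-12-31: 146 days at 3.8% → $1,916,000 × 3.8% × 146/365 = $29,123.2000
Total = $58,668.9699

$58,668.97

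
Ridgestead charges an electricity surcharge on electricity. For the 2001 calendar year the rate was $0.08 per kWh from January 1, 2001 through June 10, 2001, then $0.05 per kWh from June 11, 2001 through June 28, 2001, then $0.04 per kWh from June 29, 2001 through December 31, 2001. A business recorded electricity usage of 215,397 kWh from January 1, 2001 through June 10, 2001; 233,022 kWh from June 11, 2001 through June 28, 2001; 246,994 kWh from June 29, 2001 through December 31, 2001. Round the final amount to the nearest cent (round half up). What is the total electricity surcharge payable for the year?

$38,762.62

January 1 – June 10, 2001: 215,397 kWh at $0.08/kWh → $17,231.76
June 11 – June 28, 2001: 233,022 kWh at $0.05/kWh → $11,651.10
June 29 – December 31, 2001: 246,994 kWh at $0.04/kWh → $9,879.76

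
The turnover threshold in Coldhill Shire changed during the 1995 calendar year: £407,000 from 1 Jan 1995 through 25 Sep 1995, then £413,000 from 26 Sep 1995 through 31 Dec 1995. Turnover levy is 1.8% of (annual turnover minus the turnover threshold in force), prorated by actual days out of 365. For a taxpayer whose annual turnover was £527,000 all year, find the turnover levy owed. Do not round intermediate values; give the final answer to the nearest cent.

1 Jan – 25 Sep 1995: 268 days, exemption £407,000 → (£527,000 − £407,000) × 1.8% × 268/365 = £1,585.9726
26 Sep – 31 Dec 1995: 97 days, exemption £413,000 → (£527,000 − £413,000) × 1.8% × 97/365 = £545.3260
Total = £2,131.2986

£2,131.30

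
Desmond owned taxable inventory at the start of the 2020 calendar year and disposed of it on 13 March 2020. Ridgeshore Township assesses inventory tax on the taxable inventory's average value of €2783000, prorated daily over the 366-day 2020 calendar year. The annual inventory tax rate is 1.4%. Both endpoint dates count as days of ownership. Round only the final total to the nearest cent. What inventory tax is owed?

Days held (1 January – 13 March 2020): 73 out of 366
Tax = €2783000 × 1.4% × 73/366 = €7771.1093

€7771.11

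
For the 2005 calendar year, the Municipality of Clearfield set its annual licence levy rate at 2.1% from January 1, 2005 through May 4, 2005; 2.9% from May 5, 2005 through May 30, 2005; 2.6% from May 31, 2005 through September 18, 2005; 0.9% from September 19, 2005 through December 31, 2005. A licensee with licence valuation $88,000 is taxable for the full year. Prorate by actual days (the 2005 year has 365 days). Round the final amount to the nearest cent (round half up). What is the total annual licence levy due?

January 1 – May 4, 2005: 124 days at 2.1% → $88,000 × 2.1% × 124/365 = $627.8137
May 5 – May 30, 2005: 26 days at 2.9% → $88,000 × 2.9% × 26/365 = $181.7863
May 31 – September 18, 2005: 111 days at 2.6% → $88,000 × 2.6% × 111/365 = $695.8027
September 19 – December 31, 2005: 104 days at 0.9% → $88,000 × 0.9% × 104/365 = $225.6658
Total = $1,731.0685

$1,731.07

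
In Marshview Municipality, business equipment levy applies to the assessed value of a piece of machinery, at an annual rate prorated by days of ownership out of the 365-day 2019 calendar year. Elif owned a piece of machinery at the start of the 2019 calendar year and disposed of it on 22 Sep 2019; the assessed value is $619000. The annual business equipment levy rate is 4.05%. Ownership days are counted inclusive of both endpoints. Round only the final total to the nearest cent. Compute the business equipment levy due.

$18201.14

Days held (1 Jan – 22 Sep 2019): 265 out of 365
Tax = $619000 × 4.05% × 265/365 = $18201.1438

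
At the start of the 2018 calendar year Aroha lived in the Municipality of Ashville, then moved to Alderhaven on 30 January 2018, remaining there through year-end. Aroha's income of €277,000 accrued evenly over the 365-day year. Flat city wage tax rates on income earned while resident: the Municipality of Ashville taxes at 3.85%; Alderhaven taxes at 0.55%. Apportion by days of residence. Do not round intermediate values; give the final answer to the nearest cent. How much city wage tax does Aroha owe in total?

€2,249.77

The Municipality of Ashville, 1 January – 29 January 2018: 29 days → €277,000 × 3.85% × 29/365 = €847.3164
Alderhaven, 30 January – 31 December 2018: 336 days → €277,000 × 0.55% × 336/365 = €1,402.4548
Total = €2,249.7712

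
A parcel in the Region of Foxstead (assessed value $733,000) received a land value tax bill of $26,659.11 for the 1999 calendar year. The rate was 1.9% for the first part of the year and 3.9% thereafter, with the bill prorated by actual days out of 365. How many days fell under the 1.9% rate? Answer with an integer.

Let d = days at the first rate; then 365 − d days at the second rate.
$733,000 × [1.9%·d + 3.9%·(365−d)] / 365 = $26,659.11
Solving gives d = 48, so the new rate took effect on 18 February 1999.

48 days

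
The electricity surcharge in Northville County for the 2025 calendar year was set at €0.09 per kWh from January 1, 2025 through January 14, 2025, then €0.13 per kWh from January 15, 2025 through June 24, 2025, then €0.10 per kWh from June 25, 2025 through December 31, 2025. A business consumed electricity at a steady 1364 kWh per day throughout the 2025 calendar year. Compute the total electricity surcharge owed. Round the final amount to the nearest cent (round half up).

January 1 – January 14, 2025: 14 days × 1364 kWh/day = 19,096 kWh at €0.09/kWh → €1,718.64
January 15 – June 24, 2025: 161 days × 1364 kWh/day = 219,604 kWh at €0.13/kWh → €28,548.52
June 25 – December 31, 2025: 190 days × 1364 kWh/day = 259,160 kWh at €0.10/kWh → €25,916.00

€56,183.16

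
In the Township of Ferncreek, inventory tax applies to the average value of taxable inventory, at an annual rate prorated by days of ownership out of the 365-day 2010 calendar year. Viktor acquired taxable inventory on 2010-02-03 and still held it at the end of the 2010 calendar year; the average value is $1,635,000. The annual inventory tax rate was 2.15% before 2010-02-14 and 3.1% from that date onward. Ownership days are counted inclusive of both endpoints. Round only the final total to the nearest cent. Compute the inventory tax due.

$45,634.42

2010-02-03 to 2010-02-13: 11 days at 2.15% → $1,635,000 × 2.15% × 11/365 = $1,059.3904
2010-02-14 to 2010-12-31: 321 days at 3.1% → $1,635,000 × 3.1% × 321/365 = $44,575.0274
Total = $45,634.4178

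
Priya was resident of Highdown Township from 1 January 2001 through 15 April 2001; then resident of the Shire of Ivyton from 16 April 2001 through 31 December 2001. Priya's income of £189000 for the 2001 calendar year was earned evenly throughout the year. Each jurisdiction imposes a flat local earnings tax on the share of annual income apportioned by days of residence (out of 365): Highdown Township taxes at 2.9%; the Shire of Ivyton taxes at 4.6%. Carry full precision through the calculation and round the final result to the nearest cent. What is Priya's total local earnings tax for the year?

Highdown Township, 1 January – 15 April 2001: 105 days → £189000 × 2.9% × 105/365 = £1576.7260
The Shire of Ivyton, 16 April – 31 December 2001: 260 days → £189000 × 4.6% × 260/365 = £6192.9863
Total = £7769.7123

£7769.71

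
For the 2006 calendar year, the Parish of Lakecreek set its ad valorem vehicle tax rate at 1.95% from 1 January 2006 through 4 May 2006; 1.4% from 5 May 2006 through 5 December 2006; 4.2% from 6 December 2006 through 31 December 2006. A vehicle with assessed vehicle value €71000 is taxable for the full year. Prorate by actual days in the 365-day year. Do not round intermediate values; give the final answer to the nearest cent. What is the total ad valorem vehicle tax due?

€1268.27

1 January – 4 May 2006: 124 days at 1.95% → €71000 × 1.95% × 124/365 = €470.3507
5 May – 5 December 2006: 215 days at 1.4% → €71000 × 1.4% × 215/365 = €585.5068
6 December – 31 December 2006: 26 days at 4.2% → €71000 × 4.2% × 26/365 = €212.4164
Total = €1268.2740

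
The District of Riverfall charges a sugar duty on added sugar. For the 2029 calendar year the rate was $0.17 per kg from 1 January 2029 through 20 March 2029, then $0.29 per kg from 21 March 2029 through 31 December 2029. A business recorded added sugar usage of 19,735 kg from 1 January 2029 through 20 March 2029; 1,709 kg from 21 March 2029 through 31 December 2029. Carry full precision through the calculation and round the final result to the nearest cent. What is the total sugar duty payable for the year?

$3850.56

1 January – 20 March 2029: 19,735 kg at $0.17/kg → $3354.95
21 March – 31 December 2029: 1,709 kg at $0.29/kg → $495.61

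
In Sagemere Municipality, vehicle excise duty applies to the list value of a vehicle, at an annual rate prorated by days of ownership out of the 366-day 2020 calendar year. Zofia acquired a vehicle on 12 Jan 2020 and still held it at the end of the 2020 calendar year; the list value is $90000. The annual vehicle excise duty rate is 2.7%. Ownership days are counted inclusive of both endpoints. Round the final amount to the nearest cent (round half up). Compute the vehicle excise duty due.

Days held (12 Jan – 31 Dec 2020): 355 out of 366
Tax = $90000 × 2.7% × 355/366 = $2356.9672

$2356.97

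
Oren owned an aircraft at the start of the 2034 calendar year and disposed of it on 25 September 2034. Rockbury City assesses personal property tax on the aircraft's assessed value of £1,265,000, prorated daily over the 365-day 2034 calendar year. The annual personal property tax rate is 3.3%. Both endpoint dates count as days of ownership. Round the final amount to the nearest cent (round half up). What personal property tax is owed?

£30,651.12

Days held (1 January – 25 September 2034): 268 out of 365
Tax = £1,265,000 × 3.3% × 268/365 = £30,651.1233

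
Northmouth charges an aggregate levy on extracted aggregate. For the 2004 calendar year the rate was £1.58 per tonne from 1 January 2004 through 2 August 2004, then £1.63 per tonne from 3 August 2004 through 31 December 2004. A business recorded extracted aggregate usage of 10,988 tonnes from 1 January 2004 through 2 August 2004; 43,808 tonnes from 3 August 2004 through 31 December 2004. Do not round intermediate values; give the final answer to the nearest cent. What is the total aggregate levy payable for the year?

1 January – 2 August 2004: 10,988 tonnes at £1.58/tonne → £17,361.04
3 August – 31 December 2004: 43,808 tonnes at £1.63/tonne → £71,407.04

£88,768.08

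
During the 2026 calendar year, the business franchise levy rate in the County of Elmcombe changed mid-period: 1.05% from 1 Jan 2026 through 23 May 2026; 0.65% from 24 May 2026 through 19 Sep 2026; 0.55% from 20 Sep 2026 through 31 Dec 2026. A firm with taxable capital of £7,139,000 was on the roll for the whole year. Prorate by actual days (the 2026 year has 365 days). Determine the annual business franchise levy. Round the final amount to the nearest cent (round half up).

£55,576.63

1 Jan – 23 May 2026: 143 days at 1.05% → £7,139,000 × 1.05% × 143/365 = £29,367.6945
24 May – 19 Sep 2026: 119 days at 0.65% → £7,139,000 × 0.65% × 119/365 = £15,128.8123
20 Sep – 31 Dec 2026: 103 days at 0.55% → £7,139,000 × 0.55% × 103/365 = £11,080.1192
Total = £55,576.6260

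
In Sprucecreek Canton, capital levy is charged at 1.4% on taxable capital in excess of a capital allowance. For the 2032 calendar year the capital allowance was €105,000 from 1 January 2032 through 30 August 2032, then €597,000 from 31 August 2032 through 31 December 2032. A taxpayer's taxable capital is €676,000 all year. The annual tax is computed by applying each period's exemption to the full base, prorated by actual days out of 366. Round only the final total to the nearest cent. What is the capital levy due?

1 January – 30 August 2032: 243 days, exemption €105,000 → (€676,000 − €105,000) × 1.4% × 243/366 = €5,307.4918
31 August – 31 December 2032: 123 days, exemption €597,000 → (€676,000 − €597,000) × 1.4% × 123/366 = €371.6885
Total = €5,679.1803

€5,679.18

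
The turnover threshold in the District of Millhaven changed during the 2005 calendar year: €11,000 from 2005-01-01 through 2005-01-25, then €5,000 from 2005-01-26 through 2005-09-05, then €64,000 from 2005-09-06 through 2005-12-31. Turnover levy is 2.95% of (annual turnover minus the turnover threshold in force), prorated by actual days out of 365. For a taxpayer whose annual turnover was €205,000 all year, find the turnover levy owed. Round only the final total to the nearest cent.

2005-01-01 to 2005-01-25: 25 days, exemption €11,000 → (€205,000 − €11,000) × 2.95% × 25/365 = €391.9863
2005-01-26 to 2005-09-05: 223 days, exemption €5,000 → (€205,000 − €5,000) × 2.95% × 223/365 = €3,604.6575
2005-09-06 to 2005-12-31: 117 days, exemption €64,000 → (€205,000 − €64,000) × 2.95% × 117/365 = €1,333.3192
Total = €5,329.9630

€5,329.96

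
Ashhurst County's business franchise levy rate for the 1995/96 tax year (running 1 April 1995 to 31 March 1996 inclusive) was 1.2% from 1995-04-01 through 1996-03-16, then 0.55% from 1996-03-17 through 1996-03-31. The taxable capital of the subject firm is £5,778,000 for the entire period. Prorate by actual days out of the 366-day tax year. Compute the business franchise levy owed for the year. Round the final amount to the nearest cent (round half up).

£67,796.78

1995-04-01 to 1996-03-16: 351 days at 1.2% → £5,778,000 × 1.2% × 351/366 = £66,494.3607
1996-03-17 to 1996-03-31: 15 days at 0.55% → £5,778,000 × 0.55% × 15/366 = £1,302.4180
Total = £67,796.7787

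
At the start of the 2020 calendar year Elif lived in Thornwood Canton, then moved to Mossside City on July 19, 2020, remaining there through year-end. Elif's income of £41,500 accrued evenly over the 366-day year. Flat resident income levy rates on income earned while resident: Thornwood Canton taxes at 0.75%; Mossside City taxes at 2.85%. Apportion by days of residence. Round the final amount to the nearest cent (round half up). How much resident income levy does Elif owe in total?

Thornwood Canton, January 1 – July 18, 2020: 200 days → £41,500 × 0.75% × 200/366 = £170.0820
Mossside City, July 19 – December 31, 2020: 166 days → £41,500 × 2.85% × 166/366 = £536.4385
Total = £706.5205

£706.52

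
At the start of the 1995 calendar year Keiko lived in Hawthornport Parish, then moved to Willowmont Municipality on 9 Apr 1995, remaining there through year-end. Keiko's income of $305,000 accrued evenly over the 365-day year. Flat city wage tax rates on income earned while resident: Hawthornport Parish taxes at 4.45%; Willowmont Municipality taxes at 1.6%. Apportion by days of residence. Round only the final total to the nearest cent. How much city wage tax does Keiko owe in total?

$7,213.88

Hawthornport Parish, 1 Jan – 8 Apr 1995: 98 days → $305,000 × 4.45% × 98/365 = $3,644.1233
Willowmont Municipality, 9 Apr – 31 Dec 1995: 267 days → $305,000 × 1.6% × 267/365 = $3,569.7534
Total = $7,213.8767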